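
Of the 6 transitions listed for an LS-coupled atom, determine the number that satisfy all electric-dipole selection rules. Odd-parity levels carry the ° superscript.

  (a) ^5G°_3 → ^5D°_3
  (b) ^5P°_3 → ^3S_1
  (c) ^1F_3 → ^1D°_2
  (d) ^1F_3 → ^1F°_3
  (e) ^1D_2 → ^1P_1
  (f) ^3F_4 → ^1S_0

2

(a) forbidden (parity, ΔL fail)
(b) forbidden (ΔS, ΔJ fail)
(c) allowed
(d) allowed
(e) forbidden (parity fails)
(f) forbidden (parity, ΔS, ΔL, ΔJ fail)
Total allowed: 2 of 6.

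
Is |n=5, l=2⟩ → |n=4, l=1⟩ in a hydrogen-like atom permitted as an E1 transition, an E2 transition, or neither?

E1

Δl = 1 − 2 = -1; l_i + l_f = 3.
E1 (Δl = ±1): satisfied.
E2 (Δl = 0,±2, l_i+l_f ≥ 2): not satisfied.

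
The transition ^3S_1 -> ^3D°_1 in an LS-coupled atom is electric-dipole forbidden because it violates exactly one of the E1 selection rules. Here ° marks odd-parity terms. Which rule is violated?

the ΔL = 0, ±1 rule

Reading off the term symbols: S 1→1, L 0→2, J 1→1, parity even→odd.
Parity must change: even → odd — satisfied.
ΔS = 0: S: 1 → 1 — satisfied.
ΔL = 0, ±1 (not L=0↔0): L: 0 → 2, ΔL = +2 — violated.
ΔJ = 0, ±1 (not J=0↔0): J: 1 → 1, ΔJ = +0 — satisfied.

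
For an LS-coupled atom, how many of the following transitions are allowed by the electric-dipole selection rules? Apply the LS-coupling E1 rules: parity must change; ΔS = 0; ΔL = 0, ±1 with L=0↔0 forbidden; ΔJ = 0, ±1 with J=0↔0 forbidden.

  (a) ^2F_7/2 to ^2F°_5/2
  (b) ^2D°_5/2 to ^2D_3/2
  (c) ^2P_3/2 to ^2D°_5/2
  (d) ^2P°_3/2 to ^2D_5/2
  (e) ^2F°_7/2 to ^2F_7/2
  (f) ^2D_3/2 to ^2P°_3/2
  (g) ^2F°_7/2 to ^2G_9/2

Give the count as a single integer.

(a) allowed
(b) allowed
(c) allowed
(d) allowed
(e) allowed
(f) allowed
(g) allowed
Total allowed: 7 of 7.

7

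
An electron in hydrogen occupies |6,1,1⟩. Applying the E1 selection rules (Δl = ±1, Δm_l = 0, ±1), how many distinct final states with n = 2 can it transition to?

E1 requires Δl = ±1, so l_f ∈ {0, 2}; with 0 ≤ l_f ≤ n_f−1 = 1, the allowed l_f values are {0}.
For l_f = 0: m_f ∈ {m_i−1, m_i, m_i+1} ∩ [−0, 0] = {0} → 1 state.
Total: 1.

1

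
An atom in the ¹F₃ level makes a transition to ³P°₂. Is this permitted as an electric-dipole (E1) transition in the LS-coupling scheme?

forbidden

Reading off the term symbols: S 0→1, L 3→1, J 3→2, parity even→odd.
Parity must change: even → odd — passes.
ΔS = 0: S: 0 → 1 — fails.
ΔL = 0, ±1 (not L=0↔0): L: 3 → 1, ΔL = -2 — fails.
ΔJ = 0, ±1 (not J=0↔0): J: 3 → 2, ΔJ = -1 — passes.
Rule(s) violated: ΔS, ΔL.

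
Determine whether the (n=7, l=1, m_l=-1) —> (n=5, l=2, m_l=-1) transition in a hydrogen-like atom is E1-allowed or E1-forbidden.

Δl = 2 − 1 = +1; the E1 rule Δl = ±1 is passes.
m_l: -1 → -1 (Δm_l = +0). |Δm_l| ≤ 1 passes.
All E1 selection rules are satisfied.

allowed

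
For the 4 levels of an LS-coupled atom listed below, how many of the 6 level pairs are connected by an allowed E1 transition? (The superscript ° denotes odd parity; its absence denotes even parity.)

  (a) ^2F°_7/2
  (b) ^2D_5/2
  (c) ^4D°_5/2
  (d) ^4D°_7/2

1

(a)–(b): allowed.
(a)–(c): forbidden (parity, ΔS).
(a)–(d): forbidden (parity, ΔS).
(b)–(c): forbidden (ΔS).
(b)–(d): forbidden (ΔS).
(c)–(d): forbidden (parity).
Allowed pairs: 1 of 6.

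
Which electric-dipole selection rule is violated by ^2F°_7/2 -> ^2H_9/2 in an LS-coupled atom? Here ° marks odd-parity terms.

the ΔL = 0, ±1 rule

Parity must change: odd → even — satisfied.
ΔL = 0, ±1 (not L=0↔0): L: 3 → 5, ΔL = +2 — violated.
ΔS = 0: S: 1/2 → 1/2 — satisfied.
ΔJ = 0, ±1 (not J=0↔0): J: 7/2 → 9/2, ΔJ = +1 — satisfied.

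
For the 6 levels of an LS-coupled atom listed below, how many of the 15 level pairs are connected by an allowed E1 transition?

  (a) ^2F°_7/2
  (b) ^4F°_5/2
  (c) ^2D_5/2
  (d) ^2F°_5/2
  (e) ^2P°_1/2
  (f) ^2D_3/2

4

(a)–(b): forbidden (parity, ΔS).
(a)–(c): allowed.
(a)–(d): forbidden (parity).
(a)–(e): forbidden (parity, ΔL, ΔJ).
(a)–(f): forbidden (ΔJ).
(b)–(c): forbidden (ΔS).
(b)–(d): forbidden (parity, ΔS).
(b)–(e): forbidden (parity, ΔS, ΔL, ΔJ).
(b)–(f): forbidden (ΔS).
(c)–(d): allowed.
(c)–(e): forbidden (ΔJ).
(c)–(f): forbidden (parity).
(d)–(e): forbidden (parity, ΔL, ΔJ).
(d)–(f): allowed.
(e)–(f): allowed.
Allowed pairs: 4 of 15.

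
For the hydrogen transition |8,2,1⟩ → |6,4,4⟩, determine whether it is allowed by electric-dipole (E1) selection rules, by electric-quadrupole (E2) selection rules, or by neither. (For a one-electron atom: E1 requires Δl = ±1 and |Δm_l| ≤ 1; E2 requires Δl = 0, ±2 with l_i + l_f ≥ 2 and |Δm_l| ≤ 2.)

Δl = 4 − 2 = +2; l_i + l_f = 6.
Δm_l = +3.
E1 (Δl = ±1, |Δm_l| ≤ 1): not satisfied.
E2 (Δl = 0,±2, l_i+l_f ≥ 2, |Δm_l| ≤ 2): not satisfied.

neither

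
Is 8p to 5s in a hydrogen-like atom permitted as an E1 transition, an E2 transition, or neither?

Δl = 0 − 1 = -1; l_i + l_f = 1.
E1 (Δl = ±1): satisfied.
E2 (Δl = 0,±2, l_i+l_f ≥ 2): not satisfied.

E1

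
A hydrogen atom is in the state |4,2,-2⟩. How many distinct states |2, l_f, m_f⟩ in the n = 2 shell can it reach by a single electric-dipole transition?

E1 requires Δl = ±1, so l_f ∈ {1, 3}; with 0 ≤ l_f ≤ n_f−1 = 1, the allowed l_f values are {1}.
For l_f = 1: m_f ∈ {m_i−1, m_i, m_i+1} ∩ [−1, 1] = {-1} → 1 state.
Total: 1.

1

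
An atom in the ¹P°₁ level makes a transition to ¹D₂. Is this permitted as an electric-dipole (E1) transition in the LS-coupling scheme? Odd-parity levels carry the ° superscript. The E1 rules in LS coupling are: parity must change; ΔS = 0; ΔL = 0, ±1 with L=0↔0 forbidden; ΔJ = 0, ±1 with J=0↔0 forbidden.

Reading off the term symbols: S 0→0, L 1→2, J 1→2, parity odd→even.
Parity must change: odd → even — ✓.
ΔS = 0: S: 0 → 0 — ✓.
ΔL = 0, ±1 (not L=0↔0): L: 1 → 2, ΔL = +1 — ✓.
ΔJ = 0, ±1 (not J=0↔0): J: 1 → 2, ΔJ = +1 — ✓.
All four E1 rules are satisfied.

allowed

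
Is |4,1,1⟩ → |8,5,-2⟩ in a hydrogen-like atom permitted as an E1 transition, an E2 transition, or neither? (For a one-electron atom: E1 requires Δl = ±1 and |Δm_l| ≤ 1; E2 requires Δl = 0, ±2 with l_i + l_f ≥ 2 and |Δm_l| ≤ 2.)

neither

Δl = 5 − 1 = +4; l_i + l_f = 6.
Δm_l = -3.
E1 (Δl = ±1, |Δm_l| ≤ 1): not satisfied.
E2 (Δl = 0,±2, l_i+l_f ≥ 2, |Δm_l| ≤ 2): not satisfied.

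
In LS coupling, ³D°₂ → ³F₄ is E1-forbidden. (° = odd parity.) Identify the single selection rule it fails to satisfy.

Reading off the term symbols: S 1→1, L 2→3, J 2→4, parity odd→even.
Parity must change: odd → even — ok.
ΔS = 0: S: 1 → 1 — ok.
ΔL = 0, ±1 (not L=0↔0): L: 2 → 3, ΔL = +1 — ok.
ΔJ = 0, ±1 (not J=0↔0): J: 2 → 4, ΔJ = +2 — fails.

the ΔJ = 0, ±1 rule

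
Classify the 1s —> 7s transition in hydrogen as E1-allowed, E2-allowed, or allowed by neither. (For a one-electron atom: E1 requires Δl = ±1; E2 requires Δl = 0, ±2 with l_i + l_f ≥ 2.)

Δl = 0 − 0 = +0; l_i + l_f = 0.
E1 (Δl = ±1): not satisfied.
E2 (Δl = 0,±2, l_i+l_f ≥ 2): not satisfied.

neither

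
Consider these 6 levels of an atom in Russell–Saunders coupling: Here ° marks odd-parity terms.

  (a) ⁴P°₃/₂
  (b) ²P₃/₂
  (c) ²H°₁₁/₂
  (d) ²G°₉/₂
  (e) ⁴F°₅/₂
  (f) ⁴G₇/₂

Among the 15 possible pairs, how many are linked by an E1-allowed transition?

1

(a)–(b): forbidden (ΔS).
(a)–(c): forbidden (parity, ΔS, ΔL, ΔJ).
(a)–(d): forbidden (parity, ΔS, ΔL, ΔJ).
(a)–(e): forbidden (parity, ΔL).
(a)–(f): forbidden (ΔL, ΔJ).
(b)–(c): forbidden (ΔL, ΔJ).
(b)–(d): forbidden (ΔL, ΔJ).
(b)–(e): forbidden (ΔS, ΔL).
(b)–(f): forbidden (parity, ΔS, ΔL, ΔJ).
(c)–(d): forbidden (parity).
(c)–(e): forbidden (parity, ΔS, ΔL, ΔJ).
(c)–(f): forbidden (ΔS, ΔJ).
(d)–(e): forbidden (parity, ΔS, ΔJ).
(d)–(f): forbidden (ΔS).
(e)–(f): allowed.
Allowed pairs: 1 of 15.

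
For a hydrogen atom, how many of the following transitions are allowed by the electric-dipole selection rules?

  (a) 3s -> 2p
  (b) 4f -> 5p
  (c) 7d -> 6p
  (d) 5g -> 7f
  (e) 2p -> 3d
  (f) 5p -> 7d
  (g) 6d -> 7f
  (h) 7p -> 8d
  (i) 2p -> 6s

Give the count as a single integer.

8

(a) allowed
(b) forbidden — Δl = -2 (E1 requires Δl = ±1)
(c) allowed
(d) allowed
(e) allowed
(f) allowed
(g) allowed
(h) allowed
(i) allowed
Total allowed: 8 of 9.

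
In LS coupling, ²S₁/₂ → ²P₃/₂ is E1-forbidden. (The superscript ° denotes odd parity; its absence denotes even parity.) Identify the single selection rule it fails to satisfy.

Reading off the term symbols: S 1/2→1/2, L 0→1, J 1/2→3/2, parity even→even.
Parity must change: even → even — fails.
ΔS = 0: S: 1/2 → 1/2 — ok.
ΔL = 0, ±1 (not L=0↔0): L: 0 → 1, ΔL = +1 — ok.
ΔJ = 0, ±1 (not J=0↔0): J: 1/2 → 3/2, ΔJ = +1 — ok.

parity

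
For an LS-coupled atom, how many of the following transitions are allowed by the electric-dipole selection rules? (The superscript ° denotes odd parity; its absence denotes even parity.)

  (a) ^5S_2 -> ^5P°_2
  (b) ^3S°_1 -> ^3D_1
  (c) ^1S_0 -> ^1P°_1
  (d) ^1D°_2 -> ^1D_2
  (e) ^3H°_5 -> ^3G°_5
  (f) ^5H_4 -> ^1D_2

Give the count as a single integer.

(a) allowed
(b) forbidden (ΔL fails)
(c) allowed
(d) allowed
(e) forbidden (parity fails)
(f) forbidden (parity, ΔS, ΔL, ΔJ fail)
Total allowed: 3 of 6.

3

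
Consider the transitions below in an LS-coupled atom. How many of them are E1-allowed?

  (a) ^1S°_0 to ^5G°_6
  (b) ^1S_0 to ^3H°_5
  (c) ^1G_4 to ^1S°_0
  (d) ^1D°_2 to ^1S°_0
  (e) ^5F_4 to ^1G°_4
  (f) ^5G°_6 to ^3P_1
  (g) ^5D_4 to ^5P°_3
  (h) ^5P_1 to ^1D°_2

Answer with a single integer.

(a) forbidden (parity, ΔS, ΔL, ΔJ fail)
(b) forbidden (ΔS, ΔL, ΔJ fail)
(c) forbidden (ΔL, ΔJ fail)
(d) forbidden (parity, ΔL, ΔJ fail)
(e) forbidden (ΔS fails)
(f) forbidden (ΔS, ΔL, ΔJ fail)
(g) allowed
(h) forbidden (ΔS fails)
Total allowed: 1 of 8.

1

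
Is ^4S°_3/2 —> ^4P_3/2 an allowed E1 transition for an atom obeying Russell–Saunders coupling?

Initial level: S=3/2, L=0, J=3/2, parity odd. Final level: S=3/2, L=1, J=3/2, parity even.
Parity must change: odd → even — ✓.
ΔL = 0, ±1 (not L=0↔0): L: 0 → 1, ΔL = +1 — ✓.
ΔJ = 0, ±1 (not J=0↔0): J: 3/2 → 3/2, ΔJ = +0 — ✓.
ΔS = 0: S: 3/2 → 3/2 — ✓.
All four E1 rules are satisfied.

allowed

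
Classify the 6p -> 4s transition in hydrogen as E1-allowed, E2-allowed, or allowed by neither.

E1

Δl = 0 − 1 = -1; l_i + l_f = 1.
E1 (Δl = ±1): satisfied.
E2 (Δl = 0,±2, l_i+l_f ≥ 2): not satisfied.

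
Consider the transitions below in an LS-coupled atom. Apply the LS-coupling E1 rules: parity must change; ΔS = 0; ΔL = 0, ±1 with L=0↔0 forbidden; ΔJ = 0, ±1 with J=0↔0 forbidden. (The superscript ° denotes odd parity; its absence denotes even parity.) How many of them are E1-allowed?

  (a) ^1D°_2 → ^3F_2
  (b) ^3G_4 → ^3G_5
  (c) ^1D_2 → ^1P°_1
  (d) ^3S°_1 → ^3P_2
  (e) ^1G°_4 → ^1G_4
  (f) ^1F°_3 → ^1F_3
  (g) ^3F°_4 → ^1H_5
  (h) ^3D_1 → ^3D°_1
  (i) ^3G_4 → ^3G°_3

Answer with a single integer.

6

(a) forbidden (ΔS fails)
(b) forbidden (parity fails)
(c) allowed
(d) allowed
(e) allowed
(f) allowed
(g) forbidden (ΔS, ΔL fail)
(h) allowed
(i) allowed
Total allowed: 6 of 9.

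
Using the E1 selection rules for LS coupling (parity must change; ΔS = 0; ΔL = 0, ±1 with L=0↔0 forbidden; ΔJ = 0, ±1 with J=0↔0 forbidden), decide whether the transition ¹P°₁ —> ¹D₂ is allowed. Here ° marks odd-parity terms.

allowed

Initial level: S=0, L=1, J=1, parity odd. Final level: S=0, L=2, J=2, parity even.
ΔL = 0, ±1 (not L=0↔0): L: 1 → 2, ΔL = +1 — satisfied.
ΔJ = 0, ±1 (not J=0↔0): J: 1 → 2, ΔJ = +1 — satisfied.
Parity must change: odd → even — satisfied.
ΔS = 0: S: 0 → 0 — satisfied.
All four E1 rules are satisfied.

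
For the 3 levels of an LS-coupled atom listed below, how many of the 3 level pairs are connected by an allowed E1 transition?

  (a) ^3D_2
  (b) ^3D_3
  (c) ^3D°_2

2

(a)–(b): forbidden (parity).
(a)–(c): allowed.
(b)–(c): allowed.
Allowed pairs: 2 of 3.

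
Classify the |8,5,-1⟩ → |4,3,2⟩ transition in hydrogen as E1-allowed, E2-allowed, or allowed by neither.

neither

Δl = 3 − 5 = -2; l_i + l_f = 8.
Δm_l = +3.
E1 (Δl = ±1, |Δm_l| ≤ 1): not satisfied.
E2 (Δl = 0,±2, l_i+l_f ≥ 2, |Δm_l| ≤ 2): not satisfied.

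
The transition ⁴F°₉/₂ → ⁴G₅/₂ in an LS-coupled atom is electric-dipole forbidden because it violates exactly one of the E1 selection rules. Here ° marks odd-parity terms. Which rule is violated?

the ΔJ = 0, ±1 rule

Parity must change: odd → even — satisfied.
ΔS = 0: S: 3/2 → 3/2 — satisfied.
ΔL = 0, ±1 (not L=0↔0): L: 3 → 4, ΔL = +1 — satisfied.
ΔJ = 0, ±1 (not J=0↔0): J: 9/2 → 5/2, ΔJ = -2 — violated.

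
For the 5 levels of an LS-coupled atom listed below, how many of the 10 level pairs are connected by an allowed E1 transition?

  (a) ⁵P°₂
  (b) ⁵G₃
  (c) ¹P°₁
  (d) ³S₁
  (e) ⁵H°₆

0

(a)–(b): forbidden (ΔL).
(a)–(c): forbidden (parity, ΔS).
(a)–(d): forbidden (ΔS).
(a)–(e): forbidden (parity, ΔL, ΔJ).
(b)–(c): forbidden (ΔS, ΔL, ΔJ).
(b)–(d): forbidden (parity, ΔS, ΔL, ΔJ).
(b)–(e): forbidden (ΔJ).
(c)–(d): forbidden (ΔS).
(c)–(e): forbidden (parity, ΔS, ΔL, ΔJ).
(d)–(e): forbidden (ΔS, ΔL, ΔJ).
Allowed pairs: 0 of 10.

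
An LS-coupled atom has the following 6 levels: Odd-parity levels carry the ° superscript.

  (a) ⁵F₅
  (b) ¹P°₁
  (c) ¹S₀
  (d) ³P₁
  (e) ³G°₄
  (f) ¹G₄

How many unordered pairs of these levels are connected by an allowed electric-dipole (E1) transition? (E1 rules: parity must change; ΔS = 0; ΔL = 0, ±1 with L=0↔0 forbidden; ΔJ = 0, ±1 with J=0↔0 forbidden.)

(a)–(b): forbidden (ΔS, ΔL, ΔJ).
(a)–(c): forbidden (parity, ΔS, ΔL, ΔJ).
(a)–(d): forbidden (parity, ΔS, ΔL, ΔJ).
(a)–(e): forbidden (ΔS).
(a)–(f): forbidden (parity, ΔS).
(b)–(c): allowed.
(b)–(d): forbidden (ΔS).
(b)–(e): forbidden (parity, ΔS, ΔL, ΔJ).
(b)–(f): forbidden (ΔL, ΔJ).
(c)–(d): forbidden (parity, ΔS).
(c)–(e): forbidden (ΔS, ΔL, ΔJ).
(c)–(f): forbidden (parity, ΔL, ΔJ).
(d)–(e): forbidden (ΔL, ΔJ).
(d)–(f): forbidden (parity, ΔS, ΔL, ΔJ).
(e)–(f): forbidden (ΔS).
Allowed pairs: 1 of 15.

1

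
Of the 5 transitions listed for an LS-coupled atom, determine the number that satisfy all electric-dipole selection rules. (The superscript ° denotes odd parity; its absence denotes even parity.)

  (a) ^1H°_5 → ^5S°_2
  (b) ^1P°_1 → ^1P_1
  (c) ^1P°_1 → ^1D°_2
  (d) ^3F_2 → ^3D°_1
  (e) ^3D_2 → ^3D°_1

3

(a) forbidden (parity, ΔS, ΔL, ΔJ fail)
(b) allowed
(c) forbidden (parity fails)
(d) allowed
(e) allowed
Total allowed: 3 of 5.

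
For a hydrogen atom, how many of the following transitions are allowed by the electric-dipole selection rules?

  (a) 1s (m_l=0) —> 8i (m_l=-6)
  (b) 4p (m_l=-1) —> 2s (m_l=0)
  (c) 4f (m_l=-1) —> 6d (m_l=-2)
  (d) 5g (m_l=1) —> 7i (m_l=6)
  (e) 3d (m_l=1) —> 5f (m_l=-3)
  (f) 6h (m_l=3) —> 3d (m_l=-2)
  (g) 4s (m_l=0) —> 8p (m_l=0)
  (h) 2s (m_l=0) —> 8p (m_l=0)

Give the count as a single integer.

(a) forbidden — Δl = +6 (E1 requires Δl = ±1); Δm_l = -6 (E1 requires Δm_l = 0, ±1)
(b) allowed
(c) allowed
(d) forbidden — Δl = +2 (E1 requires Δl = ±1); Δm_l = +5 (E1 requires Δm_l = 0, ±1)
(e) forbidden — Δm_l = -4 (E1 requires Δm_l = 0, ±1)
(f) forbidden — Δl = -3 (E1 requires Δl = ±1); Δm_l = -5 (E1 requires Δm_l = 0, ±1)
(g) allowed
(h) allowed
Total allowed: 4 of 8.

4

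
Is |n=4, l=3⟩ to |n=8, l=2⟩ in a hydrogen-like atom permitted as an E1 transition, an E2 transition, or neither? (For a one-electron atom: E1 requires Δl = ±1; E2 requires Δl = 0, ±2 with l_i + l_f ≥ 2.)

Δl = 2 − 3 = -1; l_i + l_f = 5.
E1 (Δl = ±1): satisfied.
E2 (Δl = 0,±2, l_i+l_f ≥ 2): not satisfied.

E1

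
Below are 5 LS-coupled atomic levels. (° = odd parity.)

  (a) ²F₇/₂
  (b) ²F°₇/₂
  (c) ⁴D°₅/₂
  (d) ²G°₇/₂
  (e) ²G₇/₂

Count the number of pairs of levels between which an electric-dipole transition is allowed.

(a)–(b): allowed.
(a)–(c): forbidden (ΔS).
(a)–(d): allowed.
(a)–(e): forbidden (parity).
(b)–(c): forbidden (parity, ΔS).
(b)–(d): forbidden (parity).
(b)–(e): allowed.
(c)–(d): forbidden (parity, ΔS, ΔL).
(c)–(e): forbidden (ΔS, ΔL).
(d)–(e): allowed.
Allowed pairs: 4 of 10.

4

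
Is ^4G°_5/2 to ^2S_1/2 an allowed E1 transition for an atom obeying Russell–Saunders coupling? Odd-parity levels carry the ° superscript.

Reading off the term symbols: S 3/2→1/2, L 4→0, J 5/2→1/2, parity odd→even.
Parity must change: odd → even — ✓.
ΔS = 0: S: 3/2 → 1/2 — ✗.
ΔL = 0, ±1 (not L=0↔0): L: 4 → 0, ΔL = -4 — ✗.
ΔJ = 0, ±1 (not J=0↔0): J: 5/2 → 1/2, ΔJ = -2 — ✗.
Rule(s) violated: ΔS, ΔL, ΔJ.

forbidden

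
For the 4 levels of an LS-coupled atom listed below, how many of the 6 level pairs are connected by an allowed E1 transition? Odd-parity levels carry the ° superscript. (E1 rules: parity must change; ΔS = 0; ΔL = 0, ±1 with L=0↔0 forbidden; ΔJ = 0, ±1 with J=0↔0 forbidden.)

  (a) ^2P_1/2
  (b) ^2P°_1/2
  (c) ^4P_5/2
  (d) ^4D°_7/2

(a)–(b): allowed.
(a)–(c): forbidden (parity, ΔS, ΔJ).
(a)–(d): forbidden (ΔS, ΔJ).
(b)–(c): forbidden (ΔS, ΔJ).
(b)–(d): forbidden (parity, ΔS, ΔJ).
(c)–(d): allowed.
Allowed pairs: 2 of 6.

2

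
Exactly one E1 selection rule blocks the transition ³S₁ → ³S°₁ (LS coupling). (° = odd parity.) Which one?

Reading off the term symbols: S 1→1, L 0→0, J 1→1, parity even→odd.
Parity must change: even → odd — passes.
ΔS = 0: S: 1 → 1 — passes.
ΔL = 0, ±1 (not L=0↔0): L: 0 → 0, ΔL = +0 — fails.
ΔJ = 0, ±1 (not J=0↔0): J: 1 → 1, ΔJ = +0 — passes.

the L=0 ↔ L=0 exclusion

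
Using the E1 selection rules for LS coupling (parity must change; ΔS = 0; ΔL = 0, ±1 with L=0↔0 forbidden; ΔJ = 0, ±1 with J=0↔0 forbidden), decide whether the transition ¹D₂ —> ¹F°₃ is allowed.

Parity must change: even → odd — satisfied.
ΔS = 0: S: 0 → 0 — satisfied.
ΔL = 0, ±1 (not L=0↔0): L: 2 → 3, ΔL = +1 — satisfied.
ΔJ = 0, ±1 (not J=0↔0): J: 2 → 3, ΔJ = +1 — satisfied.
All four E1 rules are satisfied.

allowed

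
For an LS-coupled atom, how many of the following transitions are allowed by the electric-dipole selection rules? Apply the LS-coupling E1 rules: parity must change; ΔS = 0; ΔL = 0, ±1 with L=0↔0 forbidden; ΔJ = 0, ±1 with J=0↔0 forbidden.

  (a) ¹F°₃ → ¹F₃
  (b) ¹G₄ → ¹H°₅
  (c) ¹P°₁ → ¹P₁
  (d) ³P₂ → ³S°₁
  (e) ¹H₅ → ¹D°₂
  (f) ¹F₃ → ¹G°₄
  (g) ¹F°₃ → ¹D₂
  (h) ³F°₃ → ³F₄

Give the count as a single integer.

(a) allowed
(b) allowed
(c) allowed
(d) allowed
(e) forbidden (ΔL, ΔJ fail)
(f) allowed
(g) allowed
(h) allowed
Total allowed: 7 of 8.

7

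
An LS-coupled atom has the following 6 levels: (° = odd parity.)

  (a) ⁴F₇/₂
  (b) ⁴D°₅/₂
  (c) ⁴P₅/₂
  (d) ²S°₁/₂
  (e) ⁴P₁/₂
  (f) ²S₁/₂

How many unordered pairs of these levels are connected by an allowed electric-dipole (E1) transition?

2

(a)–(b): allowed.
(a)–(c): forbidden (parity, ΔL).
(a)–(d): forbidden (ΔS, ΔL, ΔJ).
(a)–(e): forbidden (parity, ΔL, ΔJ).
(a)–(f): forbidden (parity, ΔS, ΔL, ΔJ).
(b)–(c): allowed.
(b)–(d): forbidden (parity, ΔS, ΔL, ΔJ).
(b)–(e): forbidden (ΔJ).
(b)–(f): forbidden (ΔS, ΔL, ΔJ).
(c)–(d): forbidden (ΔS, ΔJ).
(c)–(e): forbidden (parity, ΔJ).
(c)–(f): forbidden (parity, ΔS, ΔJ).
(d)–(e): forbidden (ΔS).
(d)–(f): forbidden (ΔL).
(e)–(f): forbidden (parity, ΔS).
Allowed pairs: 2 of 15.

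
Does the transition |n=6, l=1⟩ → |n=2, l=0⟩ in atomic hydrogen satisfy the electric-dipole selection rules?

allowed

Initial l = 1, final l = 0, so Δl = -1. E1 requires Δl = ±1: passes.
All E1 selection rules are satisfied.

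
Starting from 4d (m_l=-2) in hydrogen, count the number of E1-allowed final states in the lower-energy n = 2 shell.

E1 requires Δl = ±1, so l_f ∈ {1, 3}; with 0 ≤ l_f ≤ n_f−1 = 1, the allowed l_f values are {1}.
For l_f = 1: m_f ∈ {m_i−1, m_i, m_i+1} ∩ [−1, 1] = {-1} → 1 state.
Total: 1.

1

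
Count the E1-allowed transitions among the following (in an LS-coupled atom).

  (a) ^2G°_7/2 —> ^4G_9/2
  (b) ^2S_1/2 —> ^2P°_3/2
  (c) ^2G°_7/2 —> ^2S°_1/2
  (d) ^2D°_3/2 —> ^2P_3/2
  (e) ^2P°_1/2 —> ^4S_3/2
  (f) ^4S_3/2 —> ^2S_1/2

(a) forbidden (ΔS fails)
(b) allowed
(c) forbidden (parity, ΔL, ΔJ fail)
(d) allowed
(e) forbidden (ΔS fails)
(f) forbidden (parity, ΔS, ΔL fail)
Total allowed: 2 of 6.

2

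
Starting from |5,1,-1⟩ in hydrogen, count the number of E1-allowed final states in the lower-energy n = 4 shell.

E1 requires Δl = ±1, so l_f ∈ {0, 2}; with 0 ≤ l_f ≤ n_f−1 = 3, the allowed l_f values are {0, 2}.
For l_f = 0: m_f ∈ {m_i−1, m_i, m_i+1} ∩ [−0, 0] = {0} → 1 state.
For l_f = 2: m_f ∈ {m_i−1, m_i, m_i+1} ∩ [−2, 2] = {-2, -1, 0} → 3 states.
Total: 4.

4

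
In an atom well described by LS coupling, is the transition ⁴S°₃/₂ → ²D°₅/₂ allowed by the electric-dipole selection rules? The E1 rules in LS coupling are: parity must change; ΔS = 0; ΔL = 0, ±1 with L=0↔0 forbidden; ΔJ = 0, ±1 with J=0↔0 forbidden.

forbidden

Reading off the term symbols: S 3/2→1/2, L 0→2, J 3/2→5/2, parity odd→odd.
Parity must change: odd → odd — fails.
ΔS = 0: S: 3/2 → 1/2 — fails.
ΔL = 0, ±1 (not L=0↔0): L: 0 → 2, ΔL = +2 — fails.
ΔJ = 0, ±1 (not J=0↔0): J: 3/2 → 5/2, ΔJ = +1 — passes.
Rule(s) violated: parity, ΔS, ΔL.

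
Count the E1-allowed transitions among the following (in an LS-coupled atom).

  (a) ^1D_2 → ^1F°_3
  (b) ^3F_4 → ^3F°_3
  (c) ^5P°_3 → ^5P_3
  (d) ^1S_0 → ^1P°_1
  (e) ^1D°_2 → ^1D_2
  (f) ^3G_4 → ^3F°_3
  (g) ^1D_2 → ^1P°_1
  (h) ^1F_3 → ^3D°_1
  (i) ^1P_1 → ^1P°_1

8

(a) allowed
(b) allowed
(c) allowed
(d) allowed
(e) allowed
(f) allowed
(g) allowed
(h) forbidden (ΔS, ΔJ fail)
(i) allowed
Total allowed: 8 of 9.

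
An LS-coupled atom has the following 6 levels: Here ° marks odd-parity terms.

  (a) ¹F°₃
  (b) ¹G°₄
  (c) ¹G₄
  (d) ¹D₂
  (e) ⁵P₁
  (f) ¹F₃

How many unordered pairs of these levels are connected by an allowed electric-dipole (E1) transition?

5

(a)–(b): forbidden (parity).
(a)–(c): allowed.
(a)–(d): allowed.
(a)–(e): forbidden (ΔS, ΔL, ΔJ).
(a)–(f): allowed.
(b)–(c): allowed.
(b)–(d): forbidden (ΔL, ΔJ).
(b)–(e): forbidden (ΔS, ΔL, ΔJ).
(b)–(f): allowed.
(c)–(d): forbidden (parity, ΔL, ΔJ).
(c)–(e): forbidden (parity, ΔS, ΔL, ΔJ).
(c)–(f): forbidden (parity).
(d)–(e): forbidden (parity, ΔS).
(d)–(f): forbidden (parity).
(e)–(f): forbidden (parity, ΔS, ΔL, ΔJ).
Allowed pairs: 5 of 15.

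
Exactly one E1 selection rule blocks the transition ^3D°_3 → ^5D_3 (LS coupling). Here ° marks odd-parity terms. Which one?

Reading off the term symbols: S 1→2, L 2→2, J 3→3, parity odd→even.
Parity must change: odd → even — ok.
ΔS = 0: S: 1 → 2 — fails.
ΔL = 0, ±1 (not L=0↔0): L: 2 → 2, ΔL = +0 — ok.
ΔJ = 0, ±1 (not J=0↔0): J: 3 → 3, ΔJ = +0 — ok.

the ΔS = 0 rule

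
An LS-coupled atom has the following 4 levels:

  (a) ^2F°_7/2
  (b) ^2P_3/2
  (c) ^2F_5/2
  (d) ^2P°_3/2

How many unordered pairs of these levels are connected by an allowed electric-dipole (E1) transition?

(a)–(b): forbidden (ΔL, ΔJ).
(a)–(c): allowed.
(a)–(d): forbidden (parity, ΔL, ΔJ).
(b)–(c): forbidden (parity, ΔL).
(b)–(d): allowed.
(c)–(d): forbidden (ΔL).
Allowed pairs: 2 of 6.

2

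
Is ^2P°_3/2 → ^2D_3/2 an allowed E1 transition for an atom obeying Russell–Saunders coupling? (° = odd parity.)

allowed

Parity must change: odd → even — satisfied.
ΔS = 0: S: 1/2 → 1/2 — satisfied.
ΔL = 0, ±1 (not L=0↔0): L: 1 → 2, ΔL = +1 — satisfied.
ΔJ = 0, ±1 (not J=0↔0): J: 3/2 → 3/2, ΔJ = +0 — satisfied.
All four E1 rules are satisfied.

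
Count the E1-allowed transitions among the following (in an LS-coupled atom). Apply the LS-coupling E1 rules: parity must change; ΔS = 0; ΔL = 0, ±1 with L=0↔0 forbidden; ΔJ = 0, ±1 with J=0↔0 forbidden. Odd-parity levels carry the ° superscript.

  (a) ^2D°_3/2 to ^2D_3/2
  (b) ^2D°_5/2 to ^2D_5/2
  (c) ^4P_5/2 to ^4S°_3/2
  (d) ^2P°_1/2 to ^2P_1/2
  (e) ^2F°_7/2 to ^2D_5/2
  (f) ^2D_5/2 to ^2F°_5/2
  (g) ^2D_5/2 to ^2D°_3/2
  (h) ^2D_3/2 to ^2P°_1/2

(a) allowed
(b) allowed
(c) allowed
(d) allowed
(e) allowed
(f) allowed
(g) allowed
(h) allowed
Total allowed: 8 of 8.

8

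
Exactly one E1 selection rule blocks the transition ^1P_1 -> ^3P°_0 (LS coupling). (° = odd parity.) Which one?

Initial level: S=0, L=1, J=1, parity even. Final level: S=1, L=1, J=0, parity odd.
Parity must change: even → odd — passes.
ΔS = 0: S: 0 → 1 — fails.
ΔL = 0, ±1 (not L=0↔0): L: 1 → 1, ΔL = +0 — passes.
ΔJ = 0, ±1 (not J=0↔0): J: 1 → 0, ΔJ = -1 — passes.

the ΔS = 0 rule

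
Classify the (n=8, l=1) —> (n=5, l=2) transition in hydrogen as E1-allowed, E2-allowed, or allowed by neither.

Δl = 2 − 1 = +1; l_i + l_f = 3.
E1 (Δl = ±1): satisfied.
E2 (Δl = 0,±2, l_i+l_f ≥ 2): not satisfied.

E1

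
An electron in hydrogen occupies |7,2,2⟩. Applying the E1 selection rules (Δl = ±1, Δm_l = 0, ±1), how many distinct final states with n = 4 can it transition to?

E1 requires Δl = ±1, so l_f ∈ {1, 3}; with 0 ≤ l_f ≤ n_f−1 = 3, the allowed l_f values are {1, 3}.
For l_f = 1: m_f ∈ {m_i−1, m_i, m_i+1} ∩ [−1, 1] = {1} → 1 state.
For l_f = 3: m_f ∈ {m_i−1, m_i, m_i+1} ∩ [−3, 3] = {1, 2, 3} → 3 states.
Total: 4.

4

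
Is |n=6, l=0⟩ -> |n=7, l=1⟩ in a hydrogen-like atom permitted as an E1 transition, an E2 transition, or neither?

Δl = 1 − 0 = +1; l_i + l_f = 1.
E1 (Δl = ±1): satisfied.
E2 (Δl = 0,±2, l_i+l_f ≥ 2): not satisfied.

E1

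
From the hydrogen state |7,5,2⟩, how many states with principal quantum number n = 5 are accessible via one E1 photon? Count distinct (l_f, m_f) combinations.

E1 requires Δl = ±1, so l_f ∈ {4, 6}; with 0 ≤ l_f ≤ n_f−1 = 4, the allowed l_f values are {4}.
For l_f = 4: m_f ∈ {m_i−1, m_i, m_i+1} ∩ [−4, 4] = {1, 2, 3} → 3 states.
Total: 3.

3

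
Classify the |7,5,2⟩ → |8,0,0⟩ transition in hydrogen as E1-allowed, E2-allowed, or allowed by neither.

neither

Δl = 0 − 5 = -5; l_i + l_f = 5.
Δm_l = -2.
E1 (Δl = ±1, |Δm_l| ≤ 1): not satisfied.
E2 (Δl = 0,±2, l_i+l_f ≥ 2, |Δm_l| ≤ 2): not satisfied.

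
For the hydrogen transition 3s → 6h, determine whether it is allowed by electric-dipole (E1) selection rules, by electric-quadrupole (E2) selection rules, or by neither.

Δl = 5 − 0 = +5; l_i + l_f = 5.
E1 (Δl = ±1): not satisfied.
E2 (Δl = 0,±2, l_i+l_f ≥ 2): not satisfied.

neither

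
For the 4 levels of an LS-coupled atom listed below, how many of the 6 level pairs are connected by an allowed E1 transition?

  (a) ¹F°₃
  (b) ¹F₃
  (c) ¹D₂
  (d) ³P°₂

(a)–(b): allowed.
(a)–(c): allowed.
(a)–(d): forbidden (parity, ΔS, ΔL).
(b)–(c): forbidden (parity).
(b)–(d): forbidden (ΔS, ΔL).
(c)–(d): forbidden (ΔS).
Allowed pairs: 2 of 6.

2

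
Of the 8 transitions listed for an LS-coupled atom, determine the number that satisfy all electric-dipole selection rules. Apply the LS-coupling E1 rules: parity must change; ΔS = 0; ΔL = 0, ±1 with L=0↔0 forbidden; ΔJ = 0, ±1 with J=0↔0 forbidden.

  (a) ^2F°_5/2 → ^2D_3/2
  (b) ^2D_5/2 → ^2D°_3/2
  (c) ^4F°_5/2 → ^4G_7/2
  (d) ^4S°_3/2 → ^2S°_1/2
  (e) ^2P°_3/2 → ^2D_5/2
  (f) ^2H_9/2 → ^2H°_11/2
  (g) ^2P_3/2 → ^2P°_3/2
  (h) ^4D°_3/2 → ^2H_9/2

6

(a) allowed
(b) allowed
(c) allowed
(d) forbidden (parity, ΔS, ΔL fail)
(e) allowed
(f) allowed
(g) allowed
(h) forbidden (ΔS, ΔL, ΔJ fail)
Total allowed: 6 of 8.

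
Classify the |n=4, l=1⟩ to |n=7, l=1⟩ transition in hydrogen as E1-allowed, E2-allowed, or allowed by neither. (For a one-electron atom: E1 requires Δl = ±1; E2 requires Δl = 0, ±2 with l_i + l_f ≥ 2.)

Δl = 1 − 1 = +0; l_i + l_f = 2.
E1 (Δl = ±1): not satisfied.
E2 (Δl = 0,±2, l_i+l_f ≥ 2): satisfied.

E2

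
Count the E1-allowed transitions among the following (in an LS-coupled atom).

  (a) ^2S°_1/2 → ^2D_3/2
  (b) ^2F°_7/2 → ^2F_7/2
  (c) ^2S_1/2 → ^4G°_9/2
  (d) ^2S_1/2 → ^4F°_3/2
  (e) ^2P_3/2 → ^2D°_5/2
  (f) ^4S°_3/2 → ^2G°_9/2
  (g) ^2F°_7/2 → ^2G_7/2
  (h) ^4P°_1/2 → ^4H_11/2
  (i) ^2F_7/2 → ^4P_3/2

(a) forbidden (ΔL fails)
(b) allowed
(c) forbidden (ΔS, ΔL, ΔJ fail)
(d) forbidden (ΔS, ΔL fail)
(e) allowed
(f) forbidden (parity, ΔS, ΔL, ΔJ fail)
(g) allowed
(h) forbidden (ΔL, ΔJ fail)
(i) forbidden (parity, ΔS, ΔL, ΔJ fail)
Total allowed: 3 of 9.

3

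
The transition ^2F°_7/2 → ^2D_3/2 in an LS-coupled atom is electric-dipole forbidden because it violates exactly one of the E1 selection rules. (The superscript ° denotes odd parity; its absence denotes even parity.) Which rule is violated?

Initial level: S=1/2, L=3, J=7/2, parity odd. Final level: S=1/2, L=2, J=3/2, parity even.
Parity must change: odd → even — passes.
ΔS = 0: S: 1/2 → 1/2 — passes.
ΔL = 0, ±1 (not L=0↔0): L: 3 → 2, ΔL = -1 — passes.
ΔJ = 0, ±1 (not J=0↔0): J: 7/2 → 3/2, ΔJ = -2 — fails.

the ΔJ = 0, ±1 rule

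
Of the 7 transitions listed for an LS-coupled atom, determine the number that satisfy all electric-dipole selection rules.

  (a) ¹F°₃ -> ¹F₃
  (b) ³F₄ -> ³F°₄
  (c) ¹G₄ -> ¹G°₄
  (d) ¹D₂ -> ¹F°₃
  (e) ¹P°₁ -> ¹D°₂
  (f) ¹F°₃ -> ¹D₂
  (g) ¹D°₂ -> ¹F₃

(a) allowed
(b) allowed
(c) allowed
(d) allowed
(e) forbidden (parity fails)
(f) allowed
(g) allowed
Total allowed: 6 of 7.

6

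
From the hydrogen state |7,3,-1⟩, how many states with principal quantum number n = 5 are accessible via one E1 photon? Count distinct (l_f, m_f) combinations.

6

E1 requires Δl = ±1, so l_f ∈ {2, 4}; with 0 ≤ l_f ≤ n_f−1 = 4, the allowed l_f values are {2, 4}.
For l_f = 2: m_f ∈ {m_i−1, m_i, m_i+1} ∩ [−2, 2] = {-2, -1, 0} → 3 states.
For l_f = 4: m_f ∈ {m_i−1, m_i, m_i+1} ∩ [−4, 4] = {-2, -1, 0} → 3 states.
Total: 6.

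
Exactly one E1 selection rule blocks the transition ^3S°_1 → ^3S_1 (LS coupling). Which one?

the L=0 ↔ L=0 exclusion

Initial level: S=1, L=0, J=1, parity odd. Final level: S=1, L=0, J=1, parity even.
Parity must change: odd → even — satisfied.
ΔS = 0: S: 1 → 1 — satisfied.
ΔL = 0, ±1 (not L=0↔0): L: 0 → 0, ΔL = +0 — violated.
ΔJ = 0, ±1 (not J=0↔0): J: 1 → 1, ΔJ = +0 — satisfied.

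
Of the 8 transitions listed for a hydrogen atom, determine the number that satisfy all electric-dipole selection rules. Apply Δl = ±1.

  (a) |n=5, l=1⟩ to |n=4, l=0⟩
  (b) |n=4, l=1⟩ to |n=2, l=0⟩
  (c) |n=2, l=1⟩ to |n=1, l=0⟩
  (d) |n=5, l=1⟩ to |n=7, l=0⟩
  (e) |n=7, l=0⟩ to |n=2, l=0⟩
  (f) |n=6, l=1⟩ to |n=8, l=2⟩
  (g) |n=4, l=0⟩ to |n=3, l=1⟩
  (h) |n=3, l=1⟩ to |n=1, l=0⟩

(a) allowed
(b) allowed
(c) allowed
(d) allowed
(e) forbidden — Δl = +0 (E1 requires Δl = ±1)
(f) allowed
(g) allowed
(h) allowed
Total allowed: 7 of 8.

7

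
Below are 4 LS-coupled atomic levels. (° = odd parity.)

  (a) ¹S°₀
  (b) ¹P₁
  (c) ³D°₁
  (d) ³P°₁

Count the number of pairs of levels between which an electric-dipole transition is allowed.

1

(a)–(b): allowed.
(a)–(c): forbidden (parity, ΔS, ΔL).
(a)–(d): forbidden (parity, ΔS).
(b)–(c): forbidden (ΔS).
(b)–(d): forbidden (ΔS).
(c)–(d): forbidden (parity).
Allowed pairs: 1 of 6.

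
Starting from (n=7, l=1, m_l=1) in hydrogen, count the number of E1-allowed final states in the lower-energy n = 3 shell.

4

E1 requires Δl = ±1, so l_f ∈ {0, 2}; with 0 ≤ l_f ≤ n_f−1 = 2, the allowed l_f values are {0, 2}.
For l_f = 0: m_f ∈ {m_i−1, m_i, m_i+1} ∩ [−0, 0] = {0} → 1 state.
For l_f = 2: m_f ∈ {m_i−1, m_i, m_i+1} ∩ [−2, 2] = {0, 1, 2} → 3 states.
Total: 4.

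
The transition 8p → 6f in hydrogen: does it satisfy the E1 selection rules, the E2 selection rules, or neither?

Δl = 3 − 1 = +2; l_i + l_f = 4.
E1 (Δl = ±1): not satisfied.
E2 (Δl = 0,±2, l_i+l_f ≥ 2): satisfied.

E2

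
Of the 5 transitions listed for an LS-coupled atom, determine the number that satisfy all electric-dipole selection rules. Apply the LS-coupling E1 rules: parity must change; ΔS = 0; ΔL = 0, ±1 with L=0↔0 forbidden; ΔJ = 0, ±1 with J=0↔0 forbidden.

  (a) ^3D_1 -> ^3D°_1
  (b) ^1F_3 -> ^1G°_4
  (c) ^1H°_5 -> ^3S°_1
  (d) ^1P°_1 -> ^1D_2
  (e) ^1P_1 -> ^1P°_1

4

(a) allowed
(b) allowed
(c) forbidden (parity, ΔS, ΔL, ΔJ fail)
(d) allowed
(e) allowed
Total allowed: 4 of 5.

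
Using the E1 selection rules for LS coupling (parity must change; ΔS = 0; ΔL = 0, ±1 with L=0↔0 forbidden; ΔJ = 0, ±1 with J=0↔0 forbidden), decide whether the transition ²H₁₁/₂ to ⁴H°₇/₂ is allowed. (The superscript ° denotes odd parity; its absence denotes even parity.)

Initial level: S=1/2, L=5, J=11/2, parity even. Final level: S=3/2, L=5, J=7/2, parity odd.
Parity must change: even → odd — ok.
ΔS = 0: S: 1/2 → 3/2 — fails.
ΔL = 0, ±1 (not L=0↔0): L: 5 → 5, ΔL = +0 — ok.
ΔJ = 0, ±1 (not J=0↔0): J: 11/2 → 7/2, ΔJ = -2 — fails.
Rule(s) violated: ΔS, ΔJ.

forbidden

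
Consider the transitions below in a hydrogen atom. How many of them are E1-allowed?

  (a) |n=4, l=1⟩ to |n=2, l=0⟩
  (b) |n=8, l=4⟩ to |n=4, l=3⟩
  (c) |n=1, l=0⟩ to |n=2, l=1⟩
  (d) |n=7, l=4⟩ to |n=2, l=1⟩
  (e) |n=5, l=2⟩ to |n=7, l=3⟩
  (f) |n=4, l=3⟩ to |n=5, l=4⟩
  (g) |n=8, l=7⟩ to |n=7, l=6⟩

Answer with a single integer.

(a) allowed
(b) allowed
(c) allowed
(d) forbidden — Δl = -3 (E1 requires Δl = ±1)
(e) allowed
(f) allowed
(g) allowed
Total allowed: 6 of 7.

6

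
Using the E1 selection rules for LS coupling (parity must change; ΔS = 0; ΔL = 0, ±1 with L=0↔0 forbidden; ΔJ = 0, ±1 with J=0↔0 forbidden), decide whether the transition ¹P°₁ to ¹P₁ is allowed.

allowed

Initial level: S=0, L=1, J=1, parity odd. Final level: S=0, L=1, J=1, parity even.
ΔS = 0: S: 0 → 0 — ok.
ΔL = 0, ±1 (not L=0↔0): L: 1 → 1, ΔL = +0 — ok.
ΔJ = 0, ±1 (not J=0↔0): J: 1 → 1, ΔJ = +0 — ok.
Parity must change: odd → even — ok.
All four E1 rules are satisfied.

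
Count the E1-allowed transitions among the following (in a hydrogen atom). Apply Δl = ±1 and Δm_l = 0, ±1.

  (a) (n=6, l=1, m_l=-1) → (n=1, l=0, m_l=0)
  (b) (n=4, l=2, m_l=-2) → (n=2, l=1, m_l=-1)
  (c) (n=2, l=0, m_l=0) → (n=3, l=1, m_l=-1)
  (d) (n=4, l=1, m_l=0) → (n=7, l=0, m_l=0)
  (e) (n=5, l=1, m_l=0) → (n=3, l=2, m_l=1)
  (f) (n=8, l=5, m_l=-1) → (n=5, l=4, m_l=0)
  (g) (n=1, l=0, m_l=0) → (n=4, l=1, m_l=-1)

(a) allowed
(b) allowed
(c) allowed
(d) allowed
(e) allowed
(f) allowed
(g) allowed
Total allowed: 7 of 7.

7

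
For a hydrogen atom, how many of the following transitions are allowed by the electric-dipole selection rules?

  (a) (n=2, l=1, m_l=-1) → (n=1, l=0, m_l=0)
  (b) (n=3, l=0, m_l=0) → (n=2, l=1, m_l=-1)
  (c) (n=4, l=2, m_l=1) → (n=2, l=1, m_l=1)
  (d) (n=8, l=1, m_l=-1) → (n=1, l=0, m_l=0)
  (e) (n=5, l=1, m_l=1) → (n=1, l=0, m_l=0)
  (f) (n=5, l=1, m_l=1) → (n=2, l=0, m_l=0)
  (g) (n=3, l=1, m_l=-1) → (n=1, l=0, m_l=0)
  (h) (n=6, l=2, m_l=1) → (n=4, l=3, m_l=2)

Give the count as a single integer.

(a) allowed
(b) allowed
(c) allowed
(d) allowed
(e) allowed
(f) allowed
(g) allowed
(h) allowed
Total allowed: 8 of 8.

8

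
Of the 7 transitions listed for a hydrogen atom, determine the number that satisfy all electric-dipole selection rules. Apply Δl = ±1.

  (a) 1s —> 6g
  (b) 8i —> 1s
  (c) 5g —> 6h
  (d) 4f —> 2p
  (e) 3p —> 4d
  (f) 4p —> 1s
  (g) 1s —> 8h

3

(a) forbidden — Δl = +4 (E1 requires Δl = ±1)
(b) forbidden — Δl = -6 (E1 requires Δl = ±1)
(c) allowed
(d) forbidden — Δl = -2 (E1 requires Δl = ±1)
(e) allowed
(f) allowed
(g) forbidden — Δl = +5 (E1 requires Δl = ±1)
Total allowed: 3 of 7.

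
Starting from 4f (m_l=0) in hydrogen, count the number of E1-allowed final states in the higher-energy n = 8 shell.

6

E1 requires Δl = ±1, so l_f ∈ {2, 4}; with 0 ≤ l_f ≤ n_f−1 = 7, the allowed l_f values are {2, 4}.
For l_f = 2: m_f ∈ {m_i−1, m_i, m_i+1} ∩ [−2, 2] = {-1, 0, 1} → 3 states.
For l_f = 4: m_f ∈ {m_i−1, m_i, m_i+1} ∩ [−4, 4] = {-1, 0, 1} → 3 states.
Total: 6.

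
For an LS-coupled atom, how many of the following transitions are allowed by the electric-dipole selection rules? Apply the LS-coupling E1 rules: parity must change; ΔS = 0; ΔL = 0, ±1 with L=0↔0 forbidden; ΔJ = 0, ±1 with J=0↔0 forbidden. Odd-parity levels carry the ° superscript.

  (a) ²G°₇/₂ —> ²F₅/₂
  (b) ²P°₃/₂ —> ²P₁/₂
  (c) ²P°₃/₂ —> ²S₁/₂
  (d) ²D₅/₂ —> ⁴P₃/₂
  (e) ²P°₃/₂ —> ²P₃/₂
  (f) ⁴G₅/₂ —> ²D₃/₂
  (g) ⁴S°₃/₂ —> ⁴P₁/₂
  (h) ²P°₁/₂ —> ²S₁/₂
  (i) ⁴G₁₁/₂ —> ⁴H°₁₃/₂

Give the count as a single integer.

7

(a) allowed
(b) allowed
(c) allowed
(d) forbidden (parity, ΔS fail)
(e) allowed
(f) forbidden (parity, ΔS, ΔL fail)
(g) allowed
(h) allowed
(i) allowed
Total allowed: 7 of 9.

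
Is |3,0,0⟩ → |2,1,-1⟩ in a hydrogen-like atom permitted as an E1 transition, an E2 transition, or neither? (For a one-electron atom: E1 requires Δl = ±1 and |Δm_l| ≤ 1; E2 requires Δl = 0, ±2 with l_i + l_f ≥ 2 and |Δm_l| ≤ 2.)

Δl = 1 − 0 = +1; l_i + l_f = 1.
Δm_l = -1.
E1 (Δl = ±1, |Δm_l| ≤ 1): satisfied.
E2 (Δl = 0,±2, l_i+l_f ≥ 2, |Δm_l| ≤ 2): not satisfied.

E1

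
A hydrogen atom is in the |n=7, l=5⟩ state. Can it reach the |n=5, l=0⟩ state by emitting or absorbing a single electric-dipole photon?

l: 5 → 0 (Δl = -5). Δl = ±1 violated.
The transition is electric-dipole forbidden.

forbidden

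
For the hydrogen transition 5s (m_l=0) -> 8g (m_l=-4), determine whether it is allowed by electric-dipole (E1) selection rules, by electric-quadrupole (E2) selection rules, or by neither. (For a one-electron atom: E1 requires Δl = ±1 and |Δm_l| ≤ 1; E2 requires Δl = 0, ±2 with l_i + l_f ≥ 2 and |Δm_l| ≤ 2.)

Δl = 4 − 0 = +4; l_i + l_f = 4.
Δm_l = -4.
E1 (Δl = ±1, |Δm_l| ≤ 1): not satisfied.
E2 (Δl = 0,±2, l_i+l_f ≥ 2, |Δm_l| ≤ 2): not satisfied.

neither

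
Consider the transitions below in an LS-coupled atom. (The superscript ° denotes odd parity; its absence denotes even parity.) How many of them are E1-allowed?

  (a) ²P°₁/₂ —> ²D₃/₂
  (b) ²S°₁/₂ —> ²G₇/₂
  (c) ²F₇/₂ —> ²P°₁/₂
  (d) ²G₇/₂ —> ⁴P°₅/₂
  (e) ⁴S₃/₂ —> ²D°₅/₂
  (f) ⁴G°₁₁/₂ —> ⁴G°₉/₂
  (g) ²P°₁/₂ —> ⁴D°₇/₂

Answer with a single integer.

(a) allowed
(b) forbidden (ΔL, ΔJ fail)
(c) forbidden (ΔL, ΔJ fail)
(d) forbidden (ΔS, ΔL fail)
(e) forbidden (ΔS, ΔL fail)
(f) forbidden (parity fails)
(g) forbidden (parity, ΔS, ΔJ fail)
Total allowed: 1 of 7.

1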